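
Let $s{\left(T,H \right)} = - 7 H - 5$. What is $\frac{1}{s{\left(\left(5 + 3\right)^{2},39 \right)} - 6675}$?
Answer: $- \frac{1}{6953} \approx -0.00014382$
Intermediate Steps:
$s{\left(T,H \right)} = -5 - 7 H$
$\frac{1}{s{\left(\left(5 + 3\right)^{2},39 \right)} - 6675} = \frac{1}{\left(-5 - 273\right) - 6675} = \frac{1}{-278 - 6675} = \frac{1}{-6953} = - \frac{1}{6953}$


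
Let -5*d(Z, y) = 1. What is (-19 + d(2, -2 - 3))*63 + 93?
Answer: -5583/5 ≈ -1116.6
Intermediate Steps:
d(Z, y) = -⅕ (d(Z, y) = -⅕*1 = -⅕)
(-19 + d(2, -2 - 3))*63 + 93 = (-19 - ⅕)*63 + 93 = -96/5*63 + 93 = -6048/5 + 93 = -5583/5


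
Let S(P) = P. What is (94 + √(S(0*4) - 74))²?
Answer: (94 + I*√74)² ≈ 8762.0 + 1617.2*I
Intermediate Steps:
(94 + √(S(0*4) - 74))² = (94 + √(0*4 - 74))² = (94 + √(0 - 74))² = (94 + √(-74))² = (94 + I*√74)²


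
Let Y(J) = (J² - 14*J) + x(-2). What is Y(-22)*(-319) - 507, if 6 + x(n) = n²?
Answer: -252517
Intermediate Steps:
x(n) = -6 + n²
Y(J) = -2 + J² - 14*J (Y(J) = (J² - 14*J) + (-6 + (-2)²) = (J² - 14*J) + (-6 + 4) = (J² - 14*J) - 2 = -2 + J² - 14*J)
Y(-22)*(-319) - 507 = (-2 + (-22)² - 14*(-22))*(-319) - 507 = (-2 + 484 + 308)*(-319) - 507 = 790*(-319) - 507 = -252010 - 507 = -252517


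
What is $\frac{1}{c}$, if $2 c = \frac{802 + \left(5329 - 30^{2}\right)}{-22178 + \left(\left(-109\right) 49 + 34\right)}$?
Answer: $- \frac{54970}{5231} \approx -10.509$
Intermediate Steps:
$c = - \frac{5231}{54970}$ ($c = \frac{\left(802 + \left(5329 - 30^{2}\right)\right) \frac{1}{-22178 + \left(\left(-109\right) 49 + 34\right)}}{2} = \frac{\left(802 + \left(5329 - 900\right)\right) \frac{1}{-22178 + \left(-5341 + 34\right)}}{2} = \frac{\left(802 + \left(5329 - 900\right)\right) \frac{1}{-22178 - 5307}}{2} = \frac{\left(802 + 4429\right) \frac{1}{-27485}}{2} = \frac{5231 \left(- \frac{1}{27485}\right)}{2} = \frac{1}{2} \left(- \frac{5231}{27485}\right) = - \frac{5231}{54970} \approx -0.095161$)
$\frac{1}{c} = \frac{1}{- \frac{5231}{54970}} = - \frac{54970}{5231}$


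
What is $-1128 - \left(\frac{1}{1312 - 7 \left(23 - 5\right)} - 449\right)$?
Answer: $- \frac{805295}{1186} \approx -679.0$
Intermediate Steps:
$-1128 - \left(\frac{1}{1312 - 7 \left(23 - 5\right)} - 449\right) = -1128 - \left(\frac{1}{1312 - 126} - 449\right) = -1128 - \left(\frac{1}{1186} - 449\right) = -1128 - - \frac{532513}{1186} = -1128 + \frac{532513}{1186} = - \frac{805295}{1186}$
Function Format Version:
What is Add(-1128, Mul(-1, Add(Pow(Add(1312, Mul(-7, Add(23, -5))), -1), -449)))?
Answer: Rational(-805295, 1186) ≈ -679.00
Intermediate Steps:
Add(-1128, Mul(-1, Add(Pow(Add(1312, Mul(-7, Add(23, -5))), -1), -449))) = Add(-1128, Mul(-1, Add(Pow(Add(1312, Mul(-7, 18)), -1), -449))) = Add(-1128, Mul(-1, Add(Pow(Add(1312, -126), -1), -449))) = Add(-1128, Mul(-1, Add(Pow(1186, -1), -449))) = Add(-1128, Mul(-1, Add(Rational(1, 1186), -449))) = Add(-1128, Mul(-1, Rational(-532513, 1186))) = Add(-1128, Rational(532513, 1186)) = Rational(-805295, 1186)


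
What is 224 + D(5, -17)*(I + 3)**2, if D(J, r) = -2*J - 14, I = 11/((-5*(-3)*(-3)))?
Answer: 28192/675 ≈ 41.766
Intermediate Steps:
I = -11/45 (I = 11/((15*(-3))) = 11/(-45) = 11*(-1/45) = -11/45 ≈ -0.24444)
D(J, r) = -14 - 2*J
224 + D(5, -17)*(I + 3)**2 = 224 + (-14 - 2*5)*(-11/45 + 3)**2 = 224 + (-14 - 10)*(124/45)**2 = 224 - 24*15376/2025 = 224 - 123008/675 = 28192/675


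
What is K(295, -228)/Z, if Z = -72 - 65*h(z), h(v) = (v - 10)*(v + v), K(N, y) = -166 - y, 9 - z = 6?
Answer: 31/1329 ≈ 0.023326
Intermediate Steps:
z = 3 (z = 9 - 1*6 = 9 - 6 = 3)
h(v) = 2*v*(-10 + v) (h(v) = (-10 + v)*(2*v) = 2*v*(-10 + v))
Z = 2658 (Z = -72 - 130*3*(-10 + 3) = -72 - 130*3*(-7) = -72 - 65*(-42) = -72 + 2730 = 2658)
K(295, -228)/Z = (-166 - 1*(-228))/2658 = (-166 + 228)*(1/2658) = 62*(1/2658) = 31/1329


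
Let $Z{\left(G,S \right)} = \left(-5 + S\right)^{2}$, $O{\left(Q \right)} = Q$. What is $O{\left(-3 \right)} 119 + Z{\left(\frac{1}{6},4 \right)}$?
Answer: $-356$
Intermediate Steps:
$O{\left(-3 \right)} 119 + Z{\left(\frac{1}{6},4 \right)} = \left(-3\right) 119 + \left(-5 + 4\right)^{2} = -357 + \left(-1\right)^{2} = -357 + 1 = -356$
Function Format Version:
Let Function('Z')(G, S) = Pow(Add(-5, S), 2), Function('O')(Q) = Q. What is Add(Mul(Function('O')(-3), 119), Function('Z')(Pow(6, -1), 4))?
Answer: -356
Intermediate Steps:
Add(Mul(Function('O')(-3), 119), Function('Z')(Pow(6, -1), 4)) = Add(Mul(-3, 119), Pow(Add(-5, 4), 2)) = Add(-357, Pow(-1, 2)) = Add(-357, 1) = -356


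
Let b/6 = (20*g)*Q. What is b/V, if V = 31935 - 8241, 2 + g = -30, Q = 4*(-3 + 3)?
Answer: 0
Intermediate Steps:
Q = 0 (Q = 4*0 = 0)
g = -32 (g = -2 - 30 = -32)
b = 0 (b = 6*((20*(-32))*0) = 6*(-640*0) = 6*0 = 0)
V = 23694
b/V = 0/23694 = 0*(1/23694) = 0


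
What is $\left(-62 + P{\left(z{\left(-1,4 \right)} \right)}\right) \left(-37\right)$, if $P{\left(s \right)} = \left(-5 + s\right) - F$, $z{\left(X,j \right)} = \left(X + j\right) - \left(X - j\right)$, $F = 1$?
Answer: $2220$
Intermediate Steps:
$z{\left(X,j \right)} = 2 j$
$P{\left(s \right)} = -6 + s$ ($P{\left(s \right)} = \left(-5 + s\right) - 1 = -6 + s$)
$\left(-62 + P{\left(z{\left(-1,4 \right)} \right)}\right) \left(-37\right) = \left(-62 + \left(-6 + 2 \cdot 4\right)\right) \left(-37\right) = \left(-62 + \left(-6 + 8\right)\right) \left(-37\right) = \left(-62 + 2\right) \left(-37\right) = \left(-60\right) \left(-37\right) = 2220$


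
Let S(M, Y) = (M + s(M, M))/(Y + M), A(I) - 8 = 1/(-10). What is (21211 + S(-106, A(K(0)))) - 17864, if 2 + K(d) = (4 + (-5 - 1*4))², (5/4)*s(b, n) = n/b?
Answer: 3284459/981 ≈ 3348.1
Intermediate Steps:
s(b, n) = 4*n/(5*b) (s(b, n) = 4*(n/b)/5 = 4*n/(5*b))
K(d) = 23 (K(d) = -2 + (4 + (-5 - 1*4))² = -2 + (4 + (-5 - 4))² = -2 + (4 - 9)² = -2 + (-5)² = -2 + 25 = 23)
A(I) = 79/10 (A(I) = 8 + 1/(-10) = 8 - ⅒ = 79/10)
S(M, Y) = (⅘ + M)/(M + Y) (S(M, Y) = (M + 4*M/(5*M))/(Y + M) = (M + ⅘)/(M + Y) = (⅘ + M)/(M + Y))
(21211 + S(-106, A(K(0)))) - 17864 = (21211 + (⅘ - 106)/(-106 + 79/10)) - 17864 = (21211 - 526/5/(-981/10)) - 17864 = (21211 - 10/981*(-526/5)) - 17864 = (21211 + 1052/981) - 17864 = 20809043/981 - 17864 = 3284459/981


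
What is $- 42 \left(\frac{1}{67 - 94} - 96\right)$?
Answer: $\frac{36302}{9} \approx 4033.6$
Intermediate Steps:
$- 42 \left(\frac{1}{67 - 94} - 96\right) = - 42 \left(\frac{1}{-27} - 96\right) = - 42 \left(- \frac{1}{27} - 96\right) = \left(-42\right) \left(- \frac{2593}{27}\right) = \frac{36302}{9}$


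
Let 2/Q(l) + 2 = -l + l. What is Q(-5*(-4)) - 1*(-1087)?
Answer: 1086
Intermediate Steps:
Q(l) = -1 (Q(l) = 2/(-2 + (-l + l)) = 2/(-2 + 0) = 2/(-2) = 2*(-½) = -1)
Q(-5*(-4)) - 1*(-1087) = -1 - 1*(-1087) = -1 + 1087 = 1086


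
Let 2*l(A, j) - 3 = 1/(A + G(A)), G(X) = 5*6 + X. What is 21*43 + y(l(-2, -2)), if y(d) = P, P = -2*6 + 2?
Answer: 893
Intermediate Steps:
G(X) = 30 + X
P = -10 (P = -12 + 2 = -10)
l(A, j) = 3/2 + 1/(2*(30 + 2*A)) (l(A, j) = 3/2 + 1/(2*(A + (30 + A))) = 3/2 + 1/(2*(30 + 2*A)))
y(d) = -10
21*43 + y(l(-2, -2)) = 21*43 - 10 = 903 - 10 = 893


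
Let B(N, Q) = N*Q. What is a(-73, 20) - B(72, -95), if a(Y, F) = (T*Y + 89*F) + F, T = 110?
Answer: 610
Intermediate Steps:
a(Y, F) = 90*F + 110*Y (a(Y, F) = (110*Y + 89*F) + F = (89*F + 110*Y) + F = 90*F + 110*Y)
a(-73, 20) - B(72, -95) = (90*20 + 110*(-73)) - 72*(-95) = (1800 - 8030) - 1*(-6840) = -6230 + 6840 = 610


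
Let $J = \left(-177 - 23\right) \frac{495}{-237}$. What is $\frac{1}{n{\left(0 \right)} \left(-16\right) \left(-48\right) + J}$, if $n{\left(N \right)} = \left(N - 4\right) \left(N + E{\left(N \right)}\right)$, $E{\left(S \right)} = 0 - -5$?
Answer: $- \frac{79}{1180440} \approx -6.6924 \cdot 10^{-5}$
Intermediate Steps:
$E{\left(S \right)} = 5$ ($E{\left(S \right)} = 0 + 5 = 5$)
$n{\left(N \right)} = \left(-4 + N\right) \left(5 + N\right)$ ($n{\left(N \right)} = \left(N - 4\right) \left(N + 5\right) = \left(-4 + N\right) \left(5 + N\right)$)
$J = \frac{33000}{79}$ ($J = - 200 \cdot 495 \left(- \frac{1}{237}\right) = \left(-200\right) \left(- \frac{165}{79}\right) = \frac{33000}{79} \approx 417.72$)
$\frac{1}{n{\left(0 \right)} \left(-16\right) \left(-48\right) + J} = \frac{1}{\left(-20 + 0 + 0^{2}\right) \left(-16\right) \left(-48\right) + \frac{33000}{79}} = \frac{1}{\left(-20 + 0 + 0\right) \left(-16\right) \left(-48\right) + \frac{33000}{79}} = \frac{1}{\left(-20\right) \left(-16\right) \left(-48\right) + \frac{33000}{79}} = \frac{1}{320 \left(-48\right) + \frac{33000}{79}} = \frac{1}{-15360 + \frac{33000}{79}} = \frac{1}{- \frac{1180440}{79}} = - \frac{79}{1180440}$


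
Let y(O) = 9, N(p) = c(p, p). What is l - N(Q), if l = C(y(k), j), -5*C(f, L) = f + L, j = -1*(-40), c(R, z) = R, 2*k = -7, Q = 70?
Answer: -399/5 ≈ -79.800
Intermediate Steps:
k = -7/2 (k = (½)*(-7) = -7/2 ≈ -3.5000)
j = 40
N(p) = p
C(f, L) = -L/5 - f/5 (C(f, L) = -(f + L)/5 = -(L + f)/5 = -L/5 - f/5)
l = -49/5 (l = -⅕*40 - ⅕*9 = -8 - 9/5 = -49/5 ≈ -9.8000)
l - N(Q) = -49/5 - 1*70 = -49/5 - 70 = -399/5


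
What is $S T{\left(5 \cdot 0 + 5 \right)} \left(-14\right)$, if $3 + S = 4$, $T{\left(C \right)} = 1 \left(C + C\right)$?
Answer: $-140$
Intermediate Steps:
$T{\left(C \right)} = 2 C$ ($T{\left(C \right)} = 1 \cdot 2 C = 2 C$)
$S = 1$ ($S = -3 + 4 = 1$)
$S T{\left(5 \cdot 0 + 5 \right)} \left(-14\right) = 1 \cdot 2 \left(5 \cdot 0 + 5\right) \left(-14\right) = 1 \cdot 2 \left(0 + 5\right) \left(-14\right) = 1 \cdot 2 \cdot 5 \left(-14\right) = 1 \cdot 10 \left(-14\right) = 10 \left(-14\right) = -140$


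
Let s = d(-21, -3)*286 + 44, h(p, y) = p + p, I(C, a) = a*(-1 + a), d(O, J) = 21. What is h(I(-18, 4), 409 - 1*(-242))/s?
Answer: 12/3025 ≈ 0.0039669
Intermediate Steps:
h(p, y) = 2*p
s = 6050 (s = 21*286 + 44 = 6006 + 44 = 6050)
h(I(-18, 4), 409 - 1*(-242))/s = (2*(4*(-1 + 4)))/6050 = (2*(4*3))*(1/6050) = (2*12)*(1/6050) = 24*(1/6050) = 12/3025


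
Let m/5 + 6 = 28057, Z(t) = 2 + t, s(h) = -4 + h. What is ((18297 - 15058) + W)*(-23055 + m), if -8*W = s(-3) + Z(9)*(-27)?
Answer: 384064400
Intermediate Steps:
m = 140255 (m = -30 + 5*28057 = -30 + 140285 = 140255)
W = 38 (W = -((-4 - 3) + (2 + 9)*(-27))/8 = -(-7 + 11*(-27))/8 = -(-7 - 297)/8 = -⅛*(-304) = 38)
((18297 - 15058) + W)*(-23055 + m) = ((18297 - 15058) + 38)*(-23055 + 140255) = (3239 + 38)*117200 = 3277*117200 = 384064400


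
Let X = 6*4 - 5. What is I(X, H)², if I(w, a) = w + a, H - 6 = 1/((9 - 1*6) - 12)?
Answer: 50176/81 ≈ 619.46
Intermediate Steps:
H = 53/9 (H = 6 + 1/((9 - 1*6) - 12) = 6 + 1/((9 - 6) - 12) = 6 + 1/(3 - 12) = 6 + 1/(-9) = 6 - ⅑ = 53/9 ≈ 5.8889)
X = 19 (X = 24 - 5 = 19)
I(w, a) = a + w
I(X, H)² = (53/9 + 19)² = (224/9)² = 50176/81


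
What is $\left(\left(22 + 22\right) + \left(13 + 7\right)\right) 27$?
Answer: $1728$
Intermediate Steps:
$\left(\left(22 + 22\right) + \left(13 + 7\right)\right) 27 = \left(44 + 20\right) 27 = 64 \cdot 27 = 1728$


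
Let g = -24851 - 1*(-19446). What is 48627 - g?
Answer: 54032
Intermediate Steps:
g = -5405 (g = -24851 + 19446 = -5405)
48627 - g = 48627 - 1*(-5405) = 48627 + 5405 = 54032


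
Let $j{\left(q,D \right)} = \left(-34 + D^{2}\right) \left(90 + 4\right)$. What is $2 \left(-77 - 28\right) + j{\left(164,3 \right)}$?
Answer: $-2560$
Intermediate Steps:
$j{\left(q,D \right)} = -3196 + 94 D^{2}$ ($j{\left(q,D \right)} = \left(-34 + D^{2}\right) 94 = -3196 + 94 D^{2}$)
$2 \left(-77 - 28\right) + j{\left(164,3 \right)} = 2 \left(-77 - 28\right) - \left(3196 - 94 \cdot 3^{2}\right) = 2 \left(-105\right) + \left(-3196 + 94 \cdot 9\right) = -210 + \left(-3196 + 846\right) = -210 - 2350 = -2560$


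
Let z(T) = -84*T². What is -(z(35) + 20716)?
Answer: 82184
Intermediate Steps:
-(z(35) + 20716) = -(-84*35² + 20716) = -(-84*1225 + 20716) = -(-102900 + 20716) = -1*(-82184) = 82184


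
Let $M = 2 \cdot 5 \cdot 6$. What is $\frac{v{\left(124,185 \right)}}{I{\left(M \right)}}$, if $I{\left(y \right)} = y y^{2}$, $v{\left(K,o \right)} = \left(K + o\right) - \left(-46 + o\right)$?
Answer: $\frac{17}{21600} \approx 0.00078704$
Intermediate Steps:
$v{\left(K,o \right)} = 46 + K$
$M = 60$ ($M = 10 \cdot 6 = 60$)
$I{\left(y \right)} = y^{3}$
$\frac{v{\left(124,185 \right)}}{I{\left(M \right)}} = \frac{46 + 124}{60^{3}} = \frac{170}{216000} = 170 \cdot \frac{1}{216000} = \frac{17}{21600}$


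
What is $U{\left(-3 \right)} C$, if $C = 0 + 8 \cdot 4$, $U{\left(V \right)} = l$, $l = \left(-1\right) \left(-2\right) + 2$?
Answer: $128$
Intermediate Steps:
$l = 4$ ($l = 2 + 2 = 4$)
$U{\left(V \right)} = 4$
$C = 32$ ($C = 0 + 32 = 32$)
$U{\left(-3 \right)} C = 4 \cdot 32 = 128$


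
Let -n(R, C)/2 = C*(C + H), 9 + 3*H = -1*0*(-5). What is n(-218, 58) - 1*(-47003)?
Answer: 40623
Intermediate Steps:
H = -3 (H = -3 + (-1*0*(-5))/3 = -3 + (0*(-5))/3 = -3 + (1/3)*0 = -3 + 0 = -3)
n(R, C) = -2*C*(-3 + C) (n(R, C) = -2*C*(C - 3) = -2*C*(-3 + C))
n(-218, 58) - 1*(-47003) = 2*58*(3 - 1*58) - 1*(-47003) = 2*58*(3 - 58) + 47003 = 2*58*(-55) + 47003 = -6380 + 47003 = 40623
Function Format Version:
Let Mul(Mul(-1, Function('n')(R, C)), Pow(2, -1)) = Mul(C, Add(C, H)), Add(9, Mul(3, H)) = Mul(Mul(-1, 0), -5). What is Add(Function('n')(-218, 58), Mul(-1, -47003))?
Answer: 40623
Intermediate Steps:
H = -3 (H = Add(-3, Mul(Rational(1, 3), Mul(Mul(-1, 0), -5))) = Add(-3, Mul(Rational(1, 3), Mul(0, -5))) = Add(-3, Mul(Rational(1, 3), 0)) = Add(-3, 0) = -3)
Function('n')(R, C) = Mul(-2, C, Add(-3, C)) (Function('n')(R, C) = Mul(-2, Mul(C, Add(C, -3))) = Mul(-2, Mul(C, Add(-3, C))) = Mul(-2, C, Add(-3, C)))
Add(Function('n')(-218, 58), Mul(-1, -47003)) = Add(Mul(2, 58, Add(3, Mul(-1, 58))), Mul(-1, -47003)) = Add(Mul(2, 58, Add(3, -58)), 47003) = Add(Mul(2, 58, -55), 47003) = Add(-6380, 47003) = 40623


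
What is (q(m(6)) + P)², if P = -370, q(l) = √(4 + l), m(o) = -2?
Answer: (370 - √2)² ≈ 1.3586e+5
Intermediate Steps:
(q(m(6)) + P)² = (√(4 - 2) - 370)² = (√2 - 370)² = (-370 + √2)²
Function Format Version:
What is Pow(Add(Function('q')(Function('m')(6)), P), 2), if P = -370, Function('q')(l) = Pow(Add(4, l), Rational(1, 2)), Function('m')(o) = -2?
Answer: Pow(Add(370, Mul(-1, Pow(2, Rational(1, 2)))), 2) ≈ 1.3586e+5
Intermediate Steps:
Pow(Add(Function('q')(Function('m')(6)), P), 2) = Pow(Add(Pow(Add(4, -2), Rational(1, 2)), -370), 2) = Pow(Add(Pow(2, Rational(1, 2)), -370), 2) = Pow(Add(-370, Pow(2, Rational(1, 2))), 2)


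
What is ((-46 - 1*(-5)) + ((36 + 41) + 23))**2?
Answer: 3481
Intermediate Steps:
((-46 - 1*(-5)) + ((36 + 41) + 23))**2 = ((-46 + 5) + (77 + 23))**2 = (-41 + 100)**2 = 59**2 = 3481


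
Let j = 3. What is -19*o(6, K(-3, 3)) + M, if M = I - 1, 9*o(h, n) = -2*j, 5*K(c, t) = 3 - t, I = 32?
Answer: 131/3 ≈ 43.667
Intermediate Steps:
K(c, t) = 3/5 - t/5 (K(c, t) = (3 - t)/5 = 3/5 - t/5)
o(h, n) = -2/3 (o(h, n) = (-2*3)/9 = (1/9)*(-6) = -2/3)
M = 31 (M = 32 - 1 = 31)
-19*o(6, K(-3, 3)) + M = -19*(-2/3) + 31 = 38/3 + 31 = 131/3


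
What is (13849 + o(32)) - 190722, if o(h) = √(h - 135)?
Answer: -176873 + I*√103 ≈ -1.7687e+5 + 10.149*I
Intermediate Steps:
o(h) = √(-135 + h)
(13849 + o(32)) - 190722 = (13849 + √(-135 + 32)) - 190722 = (13849 + √(-103)) - 190722 = (13849 + I*√103) - 190722 = -176873 + I*√103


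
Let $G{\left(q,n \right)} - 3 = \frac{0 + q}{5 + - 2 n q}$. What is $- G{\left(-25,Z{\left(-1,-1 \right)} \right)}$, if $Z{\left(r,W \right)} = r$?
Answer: $- \frac{32}{9} \approx -3.5556$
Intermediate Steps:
$G{\left(q,n \right)} = 3 + \frac{q}{5 - 2 n q}$ ($G{\left(q,n \right)} = 3 + \frac{0 + q}{5 + - 2 n q} = 3 + \frac{q}{5 - 2 n q}$)
$- G{\left(-25,Z{\left(-1,-1 \right)} \right)} = - \frac{-15 - -25 + 6 \left(-1\right) \left(-25\right)}{-5 + 2 \left(-1\right) \left(-25\right)} = - \frac{-15 + 25 + 150}{-5 + 50} = - \frac{160}{45} = \left(-1\right) \frac{32}{9} = - \frac{32}{9}$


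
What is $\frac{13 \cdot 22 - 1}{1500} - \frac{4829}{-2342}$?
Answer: $\frac{263699}{117100} \approx 2.2519$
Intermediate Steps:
$\frac{13 \cdot 22 - 1}{1500} - \frac{4829}{-2342} = \left(286 + \left(-10 + 9\right)\right) \frac{1}{1500} - - \frac{4829}{2342} = \left(286 - 1\right) \frac{1}{1500} + \frac{4829}{2342} = 285 \cdot \frac{1}{1500} + \frac{4829}{2342} = \frac{19}{100} + \frac{4829}{2342} = \frac{263699}{117100}$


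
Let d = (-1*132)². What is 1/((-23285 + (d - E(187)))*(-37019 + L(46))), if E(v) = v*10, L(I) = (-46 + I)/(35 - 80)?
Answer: 1/286193889 ≈ 3.4941e-9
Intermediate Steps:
L(I) = 46/45 - I/45 (L(I) = (-46 + I)/(-45) = (-46 + I)*(-1/45) = 46/45 - I/45)
d = 17424 (d = (-132)² = 17424)
E(v) = 10*v
1/((-23285 + (d - E(187)))*(-37019 + L(46))) = 1/((-23285 + (17424 - 10*187))*(-37019 + (46/45 - 1/45*46))) = 1/((-23285 + (17424 - 1*1870))*(-37019 + (46/45 - 46/45))) = 1/((-23285 + (17424 - 1870))*(-37019 + 0)) = 1/((-23285 + 15554)*(-37019)) = -1/37019/(-7731) = -1/7731*(-1/37019) = 1/286193889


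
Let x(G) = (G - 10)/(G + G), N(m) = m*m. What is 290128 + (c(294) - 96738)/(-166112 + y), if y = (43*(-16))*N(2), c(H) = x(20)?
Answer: 195969085319/675456 ≈ 2.9013e+5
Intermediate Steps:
N(m) = m²
x(G) = (-10 + G)/(2*G) (x(G) = (-10 + G)/((2*G)) = (-10 + G)*(1/(2*G)) = (-10 + G)/(2*G))
c(H) = ¼ (c(H) = (½)*(-10 + 20)/20 = (½)*(1/20)*10 = ¼)
y = -2752 (y = (43*(-16))*2² = -688*4 = -2752)
290128 + (c(294) - 96738)/(-166112 + y) = 290128 + (¼ - 96738)/(-166112 - 2752) = 290128 - 386951/4/(-168864) = 290128 - 386951/4*(-1/168864) = 290128 + 386951/675456 = 195969085319/675456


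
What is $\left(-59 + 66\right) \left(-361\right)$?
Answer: $-2527$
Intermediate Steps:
$\left(-59 + 66\right) \left(-361\right) = 7 \left(-361\right) = -2527$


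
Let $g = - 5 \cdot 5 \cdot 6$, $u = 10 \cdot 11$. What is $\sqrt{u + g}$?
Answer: $2 i \sqrt{10} \approx 6.3246 i$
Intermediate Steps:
$u = 110$
$g = -150$ ($g = \left(-5\right) 30 = -150$)
$\sqrt{u + g} = \sqrt{110 - 150} = \sqrt{-40} = 2 i \sqrt{10}$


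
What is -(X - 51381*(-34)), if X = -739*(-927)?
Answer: -2432007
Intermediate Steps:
X = 685053
-(X - 51381*(-34)) = -(685053 - 51381*(-34)) = -(685053 - 1*(-1746954)) = -(685053 + 1746954) = -1*2432007 = -2432007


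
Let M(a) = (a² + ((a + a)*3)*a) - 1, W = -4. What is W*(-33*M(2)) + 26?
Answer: 3590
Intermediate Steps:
M(a) = -1 + 7*a² (M(a) = (a² + ((2*a)*3)*a) - 1 = (a² + (6*a)*a) - 1 = (a² + 6*a²) - 1 = 7*a² - 1 = -1 + 7*a²)
W*(-33*M(2)) + 26 = -(-132)*(-1 + 7*2²) + 26 = -(-132)*(-1 + 7*4) + 26 = -(-132)*(-1 + 28) + 26 = -(-132)*27 + 26 = -4*(-891) + 26 = 3564 + 26 = 3590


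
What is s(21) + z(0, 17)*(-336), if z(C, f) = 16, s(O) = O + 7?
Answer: -5348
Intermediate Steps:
s(O) = 7 + O
s(21) + z(0, 17)*(-336) = (7 + 21) + 16*(-336) = 28 - 5376 = -5348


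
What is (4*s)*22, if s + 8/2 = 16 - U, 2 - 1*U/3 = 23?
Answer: 6600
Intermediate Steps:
U = -63 (U = 6 - 3*23 = 6 - 69 = -63)
s = 75 (s = -4 + (16 - 1*(-63)) = -4 + (16 + 63) = -4 + 79 = 75)
(4*s)*22 = (4*75)*22 = 300*22 = 6600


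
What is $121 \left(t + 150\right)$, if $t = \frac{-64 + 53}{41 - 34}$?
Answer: $\frac{125719}{7} \approx 17960.0$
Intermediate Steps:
$t = - \frac{11}{7} \approx -1.5714$
$121 \left(t + 150\right) = 121 \left(- \frac{11}{7} + 150\right) = 121 \cdot \frac{1039}{7} = \frac{125719}{7}$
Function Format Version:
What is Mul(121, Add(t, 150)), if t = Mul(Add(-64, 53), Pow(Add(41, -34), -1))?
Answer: Rational(125719, 7) ≈ 17960.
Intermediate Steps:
t = Rational(-11, 7) (t = Mul(-11, Pow(7, -1)) = Mul(-11, Rational(1, 7)) = Rational(-11, 7) ≈ -1.5714)
Mul(121, Add(t, 150)) = Mul(121, Add(Rational(-11, 7), 150)) = Mul(121, Rational(1039, 7)) = Rational(125719, 7)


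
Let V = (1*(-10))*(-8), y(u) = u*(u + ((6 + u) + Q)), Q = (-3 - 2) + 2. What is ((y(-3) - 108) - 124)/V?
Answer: -223/80 ≈ -2.7875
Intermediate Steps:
Q = -3 (Q = -5 + 2 = -3)
y(u) = u*(3 + 2*u) (y(u) = u*(u + ((6 + u) - 3)) = u*(u + (3 + u)) = u*(3 + 2*u))
V = 80 (V = -10*(-8) = 80)
((y(-3) - 108) - 124)/V = ((-3*(3 + 2*(-3)) - 108) - 124)/80 = ((-3*(3 - 6) - 108) - 124)*(1/80) = ((-3*(-3) - 108) - 124)*(1/80) = ((9 - 108) - 124)*(1/80) = (-99 - 124)*(1/80) = -223*1/80 = -223/80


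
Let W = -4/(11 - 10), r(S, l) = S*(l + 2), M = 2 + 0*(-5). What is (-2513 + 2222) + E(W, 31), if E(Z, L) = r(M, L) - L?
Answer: -256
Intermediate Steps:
M = 2 (M = 2 + 0 = 2)
r(S, l) = S*(2 + l)
W = -4 (W = -4/1 = -4*1 = -4)
E(Z, L) = 4 + L (E(Z, L) = 2*(2 + L) - L = (4 + 2*L) - L = 4 + L)
(-2513 + 2222) + E(W, 31) = (-2513 + 2222) + (4 + 31) = -291 + 35 = -256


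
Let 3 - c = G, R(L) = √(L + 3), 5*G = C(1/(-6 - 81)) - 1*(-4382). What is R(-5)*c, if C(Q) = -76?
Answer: -4291*I*√2/5 ≈ -1213.7*I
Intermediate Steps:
G = 4306/5 (G = (-76 - 1*(-4382))/5 = (-76 + 4382)/5 = (⅕)*4306 = 4306/5 ≈ 861.20)
R(L) = √(3 + L)
c = -4291/5 (c = 3 - 1*4306/5 = 3 - 4306/5 = -4291/5 ≈ -858.20)
R(-5)*c = √(3 - 5)*(-4291/5) = √(-2)*(-4291/5) = (I*√2)*(-4291/5) = -4291*I*√2/5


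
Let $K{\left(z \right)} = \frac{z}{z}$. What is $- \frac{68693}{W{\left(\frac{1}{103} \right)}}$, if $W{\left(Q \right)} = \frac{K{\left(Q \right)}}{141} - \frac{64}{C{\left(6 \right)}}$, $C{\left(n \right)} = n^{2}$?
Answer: $\frac{29057139}{749} \approx 38795.0$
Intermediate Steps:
$K{\left(z \right)} = 1$
$W{\left(Q \right)} = - \frac{749}{423}$ ($W{\left(Q \right)} = 1 \cdot \frac{1}{141} - \frac{64}{6^{2}} = 1 \cdot \frac{1}{141} - \frac{64}{36} = \frac{1}{141} - \frac{16}{9} = - \frac{749}{423}$)
$- \frac{68693}{W{\left(\frac{1}{103} \right)}} = - \frac{68693}{- \frac{749}{423}} = \left(-68693\right) \left(- \frac{423}{749}\right) = \frac{29057139}{749}$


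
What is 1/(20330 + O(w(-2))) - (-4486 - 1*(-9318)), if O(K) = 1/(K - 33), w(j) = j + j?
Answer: -3634673851/752209 ≈ -4832.0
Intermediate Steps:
w(j) = 2*j
O(K) = 1/(-33 + K)
1/(20330 + O(w(-2))) - (-4486 - 1*(-9318)) = 1/(20330 + 1/(-33 + 2*(-2))) - (-4486 - 1*(-9318)) = 1/(20330 + 1/(-33 - 4)) - (-4486 + 9318) = 1/(20330 + 1/(-37)) - 1*4832 = 1/(20330 - 1/37) - 4832 = 1/(752209/37) - 4832 = 37/752209 - 4832 = -3634673851/752209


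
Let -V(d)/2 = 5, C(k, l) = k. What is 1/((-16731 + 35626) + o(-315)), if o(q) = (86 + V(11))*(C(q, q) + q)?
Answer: -1/28985 ≈ -3.4501e-5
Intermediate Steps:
V(d) = -10 (V(d) = -2*5 = -10)
o(q) = 152*q (o(q) = (86 - 10)*(q + q) = 76*(2*q) = 152*q)
1/((-16731 + 35626) + o(-315)) = 1/((-16731 + 35626) + 152*(-315)) = 1/(18895 - 47880) = 1/(-28985) = -1/28985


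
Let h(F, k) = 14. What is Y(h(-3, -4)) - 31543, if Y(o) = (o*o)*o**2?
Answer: 6873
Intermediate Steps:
Y(o) = o**4 (Y(o) = o**2*o**2 = o**4)
Y(h(-3, -4)) - 31543 = 14**4 - 31543 = 38416 - 31543 = 6873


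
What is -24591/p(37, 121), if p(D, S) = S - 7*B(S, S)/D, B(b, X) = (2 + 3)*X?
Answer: -909867/242 ≈ -3759.8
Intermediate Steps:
B(b, X) = 5*X
p(D, S) = S - 35*S/D (p(D, S) = S - 7*5*S/D = S - 35*S/D)
-24591/p(37, 121) = -24591*37/(121*(-35 + 37)) = -24591/(121*(1/37)*2) = -24591/242/37 = -24591*37/242 = -909867/242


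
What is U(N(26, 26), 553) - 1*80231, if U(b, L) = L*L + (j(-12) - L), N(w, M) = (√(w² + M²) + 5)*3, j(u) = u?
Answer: 225013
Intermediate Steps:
N(w, M) = 15 + 3*√(M² + w²) (N(w, M) = (√(M² + w²) + 5)*3 = (5 + √(M² + w²))*3 = 15 + 3*√(M² + w²))
U(b, L) = -12 + L² - L (U(b, L) = L*L + (-12 - L) = L² + (-12 - L) = -12 + L² - L)
U(N(26, 26), 553) - 1*80231 = (-12 + 553² - 1*553) - 1*80231 = (-12 + 305809 - 553) - 80231 = 305244 - 80231 = 225013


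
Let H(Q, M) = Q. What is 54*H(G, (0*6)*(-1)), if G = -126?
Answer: -6804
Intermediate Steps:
54*H(G, (0*6)*(-1)) = 54*(-126) = -6804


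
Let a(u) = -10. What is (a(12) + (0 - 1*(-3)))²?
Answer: 49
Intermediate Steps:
(a(12) + (0 - 1*(-3)))² = (-10 + (0 - 1*(-3)))² = (-10 + (0 + 3))² = (-10 + 3)² = (-7)² = 49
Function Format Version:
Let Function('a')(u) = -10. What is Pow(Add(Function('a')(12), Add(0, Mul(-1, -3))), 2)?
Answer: 49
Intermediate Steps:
Pow(Add(Function('a')(12), Add(0, Mul(-1, -3))), 2) = Pow(Add(-10, Add(0, Mul(-1, -3))), 2) = Pow(Add(-10, Add(0, 3)), 2) = Pow(Add(-10, 3), 2) = Pow(-7, 2) = 49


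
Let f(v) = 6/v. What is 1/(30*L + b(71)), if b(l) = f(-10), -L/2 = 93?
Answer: -5/27903 ≈ -0.00017919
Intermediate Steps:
L = -186 (L = -2*93 = -186)
b(l) = -⅗ (b(l) = 6/(-10) = 6*(-⅒) = -⅗)
1/(30*L + b(71)) = 1/(30*(-186) - ⅗) = 1/(-5580 - ⅗) = 1/(-27903/5) = -5/27903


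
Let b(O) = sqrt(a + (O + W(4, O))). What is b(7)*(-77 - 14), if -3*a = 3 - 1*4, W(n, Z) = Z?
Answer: -91*sqrt(129)/3 ≈ -344.52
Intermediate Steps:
a = 1/3 (a = -(3 - 1*4)/3 = -(3 - 4)/3 = -1/3*(-1) = 1/3 ≈ 0.33333)
b(O) = sqrt(1/3 + 2*O) (b(O) = sqrt(1/3 + (O + O)) = sqrt(1/3 + 2*O))
b(7)*(-77 - 14) = (sqrt(3 + 18*7)/3)*(-77 - 14) = (sqrt(3 + 126)/3)*(-91) = (sqrt(129)/3)*(-91) = -91*sqrt(129)/3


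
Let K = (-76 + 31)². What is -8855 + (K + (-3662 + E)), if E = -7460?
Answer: -17952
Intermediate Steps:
K = 2025 (K = (-45)² = 2025)
-8855 + (K + (-3662 + E)) = -8855 + (2025 + (-3662 - 7460)) = -8855 + (2025 - 11122) = -8855 - 9097 = -17952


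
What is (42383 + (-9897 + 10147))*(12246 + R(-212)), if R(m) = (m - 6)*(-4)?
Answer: 559259694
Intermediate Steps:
R(m) = 24 - 4*m (R(m) = (-6 + m)*(-4) = 24 - 4*m)
(42383 + (-9897 + 10147))*(12246 + R(-212)) = (42383 + (-9897 + 10147))*(12246 + (24 - 4*(-212))) = (42383 + 250)*(12246 + (24 + 848)) = 42633*(12246 + 872) = 42633*13118 = 559259694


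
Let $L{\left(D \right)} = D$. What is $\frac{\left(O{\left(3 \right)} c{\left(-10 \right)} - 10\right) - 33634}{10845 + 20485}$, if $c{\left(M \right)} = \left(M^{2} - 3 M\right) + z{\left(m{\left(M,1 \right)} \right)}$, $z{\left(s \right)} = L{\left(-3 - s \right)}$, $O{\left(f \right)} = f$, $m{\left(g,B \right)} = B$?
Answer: $- \frac{16633}{15665} \approx -1.0618$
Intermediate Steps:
$z{\left(s \right)} = -3 - s$
$c{\left(M \right)} = -4 + M^{2} - 3 M$ ($c{\left(M \right)} = \left(M^{2} - 3 M\right) - 4 = -4 + M^{2} - 3 M$)
$\frac{\left(O{\left(3 \right)} c{\left(-10 \right)} - 10\right) - 33634}{10845 + 20485} = \frac{\left(3 \left(-4 + \left(-10\right)^{2} - -30\right) - 10\right) - 33634}{10845 + 20485} = \frac{\left(3 \left(-4 + 100 + 30\right) - 10\right) - 33634}{31330} = \left(\left(3 \cdot 126 - 10\right) - 33634\right) \frac{1}{31330} = \left(\left(378 - 10\right) - 33634\right) \frac{1}{31330} = \left(368 - 33634\right) \frac{1}{31330} = \left(-33266\right) \frac{1}{31330} = - \frac{16633}{15665}$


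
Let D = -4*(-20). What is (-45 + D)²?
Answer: 1225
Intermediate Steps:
D = 80
(-45 + D)² = (-45 + 80)² = 35² = 1225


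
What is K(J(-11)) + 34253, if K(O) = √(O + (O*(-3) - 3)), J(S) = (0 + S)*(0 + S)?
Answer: 34253 + 7*I*√5 ≈ 34253.0 + 15.652*I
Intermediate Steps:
J(S) = S² (J(S) = S*S = S²)
K(O) = √(-3 - 2*O) (K(O) = √(O + (-3*O - 3)) = √(O + (-3 - 3*O)) = √(-3 - 2*O))
K(J(-11)) + 34253 = √(-3 - 2*(-11)²) + 34253 = √(-3 - 2*121) + 34253 = √(-3 - 242) + 34253 = √(-245) + 34253 = 7*I*√5 + 34253 = 34253 + 7*I*√5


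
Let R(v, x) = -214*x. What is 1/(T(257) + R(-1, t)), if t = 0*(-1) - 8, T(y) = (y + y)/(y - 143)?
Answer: 57/97841 ≈ 0.00058258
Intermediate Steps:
T(y) = 2*y/(-143 + y) (T(y) = (2*y)/(-143 + y) = 2*y/(-143 + y))
t = -8 (t = 0 - 8 = -8)
1/(T(257) + R(-1, t)) = 1/(2*257/(-143 + 257) - 214*(-8)) = 1/(2*257/114 + 1712) = 1/(2*257*(1/114) + 1712) = 1/(257/57 + 1712) = 1/(97841/57) = 57/97841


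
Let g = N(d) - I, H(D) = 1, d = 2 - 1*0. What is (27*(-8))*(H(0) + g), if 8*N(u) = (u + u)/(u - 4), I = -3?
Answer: -810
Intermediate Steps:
d = 2 (d = 2 + 0 = 2)
N(u) = u/(4*(-4 + u)) (N(u) = ((u + u)/(u - 4))/8 = ((2*u)/(-4 + u))/8 = (2*u/(-4 + u))/8 = u/(4*(-4 + u)))
g = 11/4 (g = (¼)*2/(-4 + 2) - 1*(-3) = (¼)*2/(-2) + 3 = (¼)*2*(-½) + 3 = -¼ + 3 = 11/4 ≈ 2.7500)
(27*(-8))*(H(0) + g) = (27*(-8))*(1 + 11/4) = -216*15/4 = -810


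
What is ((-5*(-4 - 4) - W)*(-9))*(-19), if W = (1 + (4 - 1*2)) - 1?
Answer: 6498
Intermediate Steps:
W = 2 (W = (1 + (4 - 2)) - 1 = (1 + 2) - 1 = 3 - 1 = 2)
((-5*(-4 - 4) - W)*(-9))*(-19) = ((-5*(-4 - 4) - 1*2)*(-9))*(-19) = ((-5*(-8) - 2)*(-9))*(-19) = ((40 - 2)*(-9))*(-19) = (38*(-9))*(-19) = -342*(-19) = 6498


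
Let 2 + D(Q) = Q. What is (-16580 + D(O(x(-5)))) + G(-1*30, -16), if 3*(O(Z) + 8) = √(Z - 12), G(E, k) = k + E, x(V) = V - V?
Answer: -16636 + 2*I*√3/3 ≈ -16636.0 + 1.1547*I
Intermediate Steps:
x(V) = 0
G(E, k) = E + k
O(Z) = -8 + √(-12 + Z)/3 (O(Z) = -8 + √(Z - 12)/3 = -8 + √(-12 + Z)/3)
D(Q) = -2 + Q
(-16580 + D(O(x(-5)))) + G(-1*30, -16) = (-16580 + (-2 + (-8 + √(-12 + 0)/3))) + (-1*30 - 16) = (-16580 + (-2 + (-8 + √(-12)/3))) + (-30 - 16) = (-16580 + (-2 + (-8 + (2*I*√3)/3))) - 46 = (-16580 + (-2 + (-8 + 2*I*√3/3))) - 46 = (-16580 + (-10 + 2*I*√3/3)) - 46 = (-16590 + 2*I*√3/3) - 46 = -16636 + 2*I*√3/3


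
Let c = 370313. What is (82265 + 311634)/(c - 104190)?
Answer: 35809/24193 ≈ 1.4801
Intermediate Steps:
(82265 + 311634)/(c - 104190) = (82265 + 311634)/(370313 - 104190) = 393899/266123 = 393899*(1/266123) = 35809/24193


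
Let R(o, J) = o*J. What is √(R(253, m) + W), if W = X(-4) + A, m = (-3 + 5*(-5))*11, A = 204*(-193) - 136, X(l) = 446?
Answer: I*√116986 ≈ 342.03*I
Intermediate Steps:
A = -39508 (A = -39372 - 136 = -39508)
m = -308 (m = (-3 - 25)*11 = -28*11 = -308)
R(o, J) = J*o
W = -39062 (W = 446 - 39508 = -39062)
√(R(253, m) + W) = √(-308*253 - 39062) = √(-77924 - 39062) = √(-116986) = I*√116986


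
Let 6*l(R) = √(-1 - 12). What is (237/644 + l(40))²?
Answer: -842371/3732624 + 79*I*√13/644 ≈ -0.22568 + 0.4423*I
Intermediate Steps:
l(R) = I*√13/6 (l(R) = √(-1 - 12)/6 = √(-13)/6 = (I*√13)/6 = I*√13/6)
(237/644 + l(40))² = (237/644 + I*√13/6)²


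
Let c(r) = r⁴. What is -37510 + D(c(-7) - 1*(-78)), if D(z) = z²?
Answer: 6107931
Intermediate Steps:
-37510 + D(c(-7) - 1*(-78)) = -37510 + ((-7)⁴ - 1*(-78))² = -37510 + (2401 + 78)² = -37510 + 2479² = -37510 + 6145441 = 6107931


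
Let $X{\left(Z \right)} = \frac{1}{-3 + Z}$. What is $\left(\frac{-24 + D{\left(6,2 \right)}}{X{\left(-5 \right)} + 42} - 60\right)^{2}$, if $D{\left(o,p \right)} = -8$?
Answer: $\frac{414366736}{112225} \approx 3692.3$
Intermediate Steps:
$\left(\frac{-24 + D{\left(6,2 \right)}}{X{\left(-5 \right)} + 42} - 60\right)^{2} = \left(\frac{-24 - 8}{\frac{1}{-3 - 5} + 42} - 60\right)^{2} = \left(- \frac{32}{\frac{1}{-8} + 42} - 60\right)^{2} = \left(- \frac{32}{- \frac{1}{8} + 42} - 60\right)^{2} = \left(- \frac{32}{\frac{335}{8}} - 60\right)^{2} = \left(\left(-32\right) \frac{8}{335} - 60\right)^{2} = \left(- \frac{256}{335} - 60\right)^{2} = \left(- \frac{20356}{335}\right)^{2} = \frac{414366736}{112225}$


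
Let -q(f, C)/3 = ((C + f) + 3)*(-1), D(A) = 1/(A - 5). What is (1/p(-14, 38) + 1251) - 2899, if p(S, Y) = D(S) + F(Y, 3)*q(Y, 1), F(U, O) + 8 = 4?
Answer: -15782915/9577 ≈ -1648.0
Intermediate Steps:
D(A) = 1/(-5 + A)
F(U, O) = -4 (F(U, O) = -8 + 4 = -4)
q(f, C) = 9 + 3*C + 3*f (q(f, C) = -3*((C + f) + 3)*(-1) = -3*(3 + C + f)*(-1) = -3*(-3 - C - f) = 9 + 3*C + 3*f)
p(S, Y) = -48 + 1/(-5 + S) - 12*Y (p(S, Y) = 1/(-5 + S) - 4*(9 + 3*1 + 3*Y) = 1/(-5 + S) - 4*(9 + 3 + 3*Y) = 1/(-5 + S) - 4*(12 + 3*Y) = 1/(-5 + S) + (-48 - 12*Y) = -48 + 1/(-5 + S) - 12*Y)
(1/p(-14, 38) + 1251) - 2899 = (1/((1 - 12*(-5 - 14)*(4 + 38))/(-5 - 14)) + 1251) - 2899 = (1/((1 - 12*(-19)*42)/(-19)) + 1251) - 2899 = (1/(-(1 + 9576)/19) + 1251) - 2899 = (1/(-1/19*9577) + 1251) - 2899 = (1/(-9577/19) + 1251) - 2899 = (-19/9577 + 1251) - 2899 = 11980808/9577 - 2899 = -15782915/9577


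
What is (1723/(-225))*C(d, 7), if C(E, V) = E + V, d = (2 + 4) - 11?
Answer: -3446/225 ≈ -15.316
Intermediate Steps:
d = -5 (d = 6 - 11 = -5)
(1723/(-225))*C(d, 7) = (1723/(-225))*(-5 + 7) = (1723*(-1/225))*2 = -1723/225*2 = -3446/225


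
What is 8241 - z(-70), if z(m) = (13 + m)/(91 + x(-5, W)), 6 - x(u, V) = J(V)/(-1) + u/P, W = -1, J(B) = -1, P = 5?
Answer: 799434/97 ≈ 8241.6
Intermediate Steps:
x(u, V) = 5 - u/5 (x(u, V) = 6 - (-1/(-1) + u/5) = 6 - (-1*(-1) + u*(1/5)) = 6 - (1 + u/5) = 6 + (-1 - u/5) = 5 - u/5)
z(m) = 13/97 + m/97 (z(m) = (13 + m)/(91 + (5 - 1/5*(-5))) = (13 + m)/(91 + (5 + 1)) = (13 + m)/(91 + 6) = (13 + m)/97 = (13 + m)*(1/97) = 13/97 + m/97)
8241 - z(-70) = 8241 - (13/97 + (1/97)*(-70)) = 8241 - (13/97 - 70/97) = 8241 - 1*(-57/97) = 8241 + 57/97 = 799434/97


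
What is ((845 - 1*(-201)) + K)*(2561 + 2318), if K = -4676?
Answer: -17710770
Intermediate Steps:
((845 - 1*(-201)) + K)*(2561 + 2318) = ((845 - 1*(-201)) - 4676)*(2561 + 2318) = ((845 + 201) - 4676)*4879 = (1046 - 4676)*4879 = -3630*4879 = -17710770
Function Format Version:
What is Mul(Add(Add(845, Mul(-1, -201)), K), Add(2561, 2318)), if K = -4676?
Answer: -17710770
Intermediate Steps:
Mul(Add(Add(845, Mul(-1, -201)), K), Add(2561, 2318)) = Mul(Add(Add(845, Mul(-1, -201)), -4676), Add(2561, 2318)) = Mul(Add(Add(845, 201), -4676), 4879) = Mul(Add(1046, -4676), 4879) = Mul(-3630, 4879) = -17710770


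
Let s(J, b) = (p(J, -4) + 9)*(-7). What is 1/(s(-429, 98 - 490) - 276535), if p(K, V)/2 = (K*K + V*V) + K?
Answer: -1/2847390 ≈ -3.5120e-7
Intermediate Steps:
p(K, V) = 2*K + 2*K**2 + 2*V**2 (p(K, V) = 2*((K*K + V*V) + K) = 2*((K**2 + V**2) + K) = 2*(K + K**2 + V**2) = 2*K + 2*K**2 + 2*V**2)
s(J, b) = -287 - 14*J - 14*J**2 (s(J, b) = ((2*J + 2*J**2 + 2*(-4)**2) + 9)*(-7) = ((2*J + 2*J**2 + 2*16) + 9)*(-7) = ((2*J + 2*J**2 + 32) + 9)*(-7) = ((32 + 2*J + 2*J**2) + 9)*(-7) = (41 + 2*J + 2*J**2)*(-7) = -287 - 14*J - 14*J**2)
1/(s(-429, 98 - 490) - 276535) = 1/((-287 - 14*(-429) - 14*(-429)**2) - 276535) = 1/((-287 + 6006 - 14*184041) - 276535) = 1/((-287 + 6006 - 2576574) - 276535) = 1/(-2570855 - 276535) = 1/(-2847390) = -1/2847390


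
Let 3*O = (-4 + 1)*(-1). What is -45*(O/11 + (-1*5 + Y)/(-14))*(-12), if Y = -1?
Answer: 21600/77 ≈ 280.52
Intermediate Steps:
O = 1 (O = ((-4 + 1)*(-1))/3 = (-3*(-1))/3 = (⅓)*3 = 1)
-45*(O/11 + (-1*5 + Y)/(-14))*(-12) = -45*(1/11 + (-1*5 - 1)/(-14))*(-12) = -45*(1*(1/11) + (-5 - 1)*(-1/14))*(-12) = -45*(1/11 - 6*(-1/14))*(-12) = -45*(1/11 + 3/7)*(-12) = -45*40/77*(-12) = -1800/77*(-12) = 21600/77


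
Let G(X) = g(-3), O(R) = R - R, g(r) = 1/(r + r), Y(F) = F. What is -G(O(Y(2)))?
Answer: ⅙ ≈ 0.16667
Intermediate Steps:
g(r) = 1/(2*r)
O(R) = 0
G(X) = -⅙ (G(X) = (½)/(-3) = (½)*(-⅓) = -⅙)
-G(O(Y(2))) = -1*(-⅙) = ⅙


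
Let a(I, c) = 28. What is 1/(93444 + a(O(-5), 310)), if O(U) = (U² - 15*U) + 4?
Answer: 1/93472 ≈ 1.0698e-5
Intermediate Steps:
O(U) = 4 + U² - 15*U
1/(93444 + a(O(-5), 310)) = 1/(93444 + 28) = 1/93472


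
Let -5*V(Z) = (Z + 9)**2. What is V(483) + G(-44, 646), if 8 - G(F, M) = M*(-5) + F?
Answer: -225654/5 ≈ -45131.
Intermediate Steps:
G(F, M) = 8 - F + 5*M (G(F, M) = 8 - (M*(-5) + F) = 8 - (-5*M + F) = 8 - (F - 5*M) = 8 + (-F + 5*M) = 8 - F + 5*M)
V(Z) = -(9 + Z)**2/5 (V(Z) = -(Z + 9)**2/5 = -(9 + Z)**2/5)
V(483) + G(-44, 646) = -(9 + 483)**2/5 + (8 - 1*(-44) + 5*646) = -1/5*492**2 + (8 + 44 + 3230) = -1/5*242064 + 3282 = -242064/5 + 3282 = -225654/5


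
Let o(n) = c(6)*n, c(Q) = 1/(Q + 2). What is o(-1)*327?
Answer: -327/8 ≈ -40.875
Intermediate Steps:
c(Q) = 1/(2 + Q)
o(n) = n/8 (o(n) = n/(2 + 6) = n/8)
o(-1)*327 = ((1/8)*(-1))*327 = -1/8*327 = -327/8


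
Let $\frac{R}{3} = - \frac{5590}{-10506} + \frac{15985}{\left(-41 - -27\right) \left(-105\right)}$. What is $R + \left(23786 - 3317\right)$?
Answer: $\frac{3518311319}{171598} \approx 20503.0$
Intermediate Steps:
$R = \frac{5871857}{171598}$ ($R = 3 \left(- \frac{5590}{-10506} + \frac{15985}{\left(-41 - -27\right) \left(-105\right)}\right) = 3 \left(\left(-5590\right) \left(- \frac{1}{10506}\right) + \frac{15985}{\left(-41 + 27\right) \left(-105\right)}\right) = 3 \left(\frac{2795}{5253} + \frac{15985}{\left(-14\right) \left(-105\right)}\right) = 3 \left(\frac{2795}{5253} + \frac{15985}{1470}\right) = 3 \left(\frac{2795}{5253} + 15985 \cdot \frac{1}{1470}\right) = 3 \left(\frac{2795}{5253} + \frac{3197}{294}\right) = 3 \cdot \frac{5871857}{514794} = \frac{5871857}{171598} \approx 34.219$)
$R + \left(23786 - 3317\right) = \frac{5871857}{171598} + \left(23786 - 3317\right) = \frac{5871857}{171598} + 20469 = \frac{3518311319}{171598}$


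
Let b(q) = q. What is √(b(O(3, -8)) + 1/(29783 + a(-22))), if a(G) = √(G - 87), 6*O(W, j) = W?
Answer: √2*√((29785 + I*√109)/(29783 + I*√109))/2 ≈ 0.70713 - 8.3224e-9*I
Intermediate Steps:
O(W, j) = W/6
a(G) = √(-87 + G)
√(b(O(3, -8)) + 1/(29783 + a(-22))) = √((⅙)*3 + 1/(29783 + √(-87 - 22))) = √(½ + 1/(29783 + √(-109))) = √(½ + 1/(29783 + I*√109))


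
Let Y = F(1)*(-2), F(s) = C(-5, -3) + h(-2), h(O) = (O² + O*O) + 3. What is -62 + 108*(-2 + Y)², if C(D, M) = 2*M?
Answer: 15490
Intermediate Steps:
h(O) = 3 + 2*O² (h(O) = (O² + O²) + 3 = 2*O² + 3 = 3 + 2*O²)
F(s) = 5 (F(s) = 2*(-3) + (3 + 2*(-2)²) = -6 + (3 + 2*4) = -6 + (3 + 8) = -6 + 11 = 5)
Y = -10 (Y = 5*(-2) = -10)
-62 + 108*(-2 + Y)² = -62 + 108*(-2 - 10)² = -62 + 108*(-12)² = -62 + 108*144 = -62 + 15552 = 15490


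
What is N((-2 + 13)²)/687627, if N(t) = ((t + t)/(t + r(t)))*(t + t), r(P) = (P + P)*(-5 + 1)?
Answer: -484/4813389 ≈ -0.00010055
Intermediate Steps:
r(P) = -8*P (r(P) = (2*P)*(-4) = -8*P)
N(t) = -4*t/7 (N(t) = ((t + t)/(t - 8*t))*(t + t) = ((2*t)/((-7*t)))*(2*t) = ((2*t)*(-1/(7*t)))*(2*t) = -4*t/7)
N((-2 + 13)²)/687627 = -4*(-2 + 13)²/7/687627 = -4/7*11²*(1/687627) = -4/7*121*(1/687627) = -484/7*1/687627 = -484/4813389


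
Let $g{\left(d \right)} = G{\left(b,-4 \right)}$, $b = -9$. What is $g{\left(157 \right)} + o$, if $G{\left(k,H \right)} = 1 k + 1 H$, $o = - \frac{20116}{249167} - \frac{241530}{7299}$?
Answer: $- \frac{27990280441}{606223311} \approx -46.172$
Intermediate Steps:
$o = - \frac{20109377398}{606223311}$ ($o = \left(-20116\right) \frac{1}{249167} - \frac{80510}{2433} = - \frac{20116}{249167} - \frac{80510}{2433} = - \frac{20109377398}{606223311} \approx -33.172$)
$G{\left(k,H \right)} = H + k$ ($G{\left(k,H \right)} = k + H = H + k$)
$g{\left(d \right)} = -13$ ($g{\left(d \right)} = -4 - 9 = -13$)
$g{\left(157 \right)} + o = -13 - \frac{20109377398}{606223311} = - \frac{27990280441}{606223311}$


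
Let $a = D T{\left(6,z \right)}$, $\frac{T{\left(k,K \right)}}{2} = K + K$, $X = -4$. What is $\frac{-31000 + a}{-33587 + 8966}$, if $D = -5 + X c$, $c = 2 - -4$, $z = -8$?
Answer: $\frac{10024}{8207} \approx 1.2214$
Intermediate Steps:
$c = 6$ ($c = 2 + 4 = 6$)
$D = -29$ ($D = -5 - 24 = -29$)
$T{\left(k,K \right)} = 4 K$ ($T{\left(k,K \right)} = 2 \left(K + K\right) = 2 \cdot 2 K = 4 K$)
$a = 928$ ($a = - 29 \cdot 4 \left(-8\right) = \left(-29\right) \left(-32\right) = 928$)
$\frac{-31000 + a}{-33587 + 8966} = \frac{-31000 + 928}{-33587 + 8966} = - \frac{30072}{-24621} = \left(-30072\right) \left(- \frac{1}{24621}\right) = \frac{10024}{8207}$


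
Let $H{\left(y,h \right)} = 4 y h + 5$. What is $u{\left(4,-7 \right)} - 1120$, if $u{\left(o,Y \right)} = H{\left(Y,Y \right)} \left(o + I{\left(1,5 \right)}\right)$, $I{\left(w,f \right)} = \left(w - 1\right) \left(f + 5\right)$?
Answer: $-316$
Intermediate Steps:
$H{\left(y,h \right)} = 5 + 4 h y$ ($H{\left(y,h \right)} = 4 h y + 5 = 5 + 4 h y$)
$I{\left(w,f \right)} = \left(-1 + w\right) \left(5 + f\right)$
$u{\left(o,Y \right)} = o \left(5 + 4 Y^{2}\right)$ ($u{\left(o,Y \right)} = \left(5 + 4 Y Y\right) \left(o + \left(-5 - 5 + 5 \cdot 1 + 5 \cdot 1\right)\right) = \left(5 + 4 Y^{2}\right) \left(o + \left(-5 - 5 + 5 + 5\right)\right) = \left(5 + 4 Y^{2}\right) \left(o + 0\right) = \left(5 + 4 Y^{2}\right) o = o \left(5 + 4 Y^{2}\right)$)
$u{\left(4,-7 \right)} - 1120 = 4 \left(5 + 4 \left(-7\right)^{2}\right) - 1120 = 4 \left(5 + 4 \cdot 49\right) - 1120 = 4 \left(5 + 196\right) - 1120 = 4 \cdot 201 - 1120 = 804 - 1120 = -316$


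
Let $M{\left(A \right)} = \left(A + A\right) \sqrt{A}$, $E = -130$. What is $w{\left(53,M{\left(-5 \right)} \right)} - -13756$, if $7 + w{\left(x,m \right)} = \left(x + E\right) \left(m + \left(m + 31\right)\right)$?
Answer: $11362 + 1540 i \sqrt{5} \approx 11362.0 + 3443.5 i$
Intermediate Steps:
$M{\left(A \right)} = 2 A^{\frac{3}{2}}$ ($M{\left(A \right)} = 2 A \sqrt{A} = 2 A^{\frac{3}{2}}$)
$w{\left(x,m \right)} = -7 + \left(-130 + x\right) \left(31 + 2 m\right)$ ($w{\left(x,m \right)} = -7 + \left(x - 130\right) \left(m + \left(m + 31\right)\right) = -7 + \left(-130 + x\right) \left(m + \left(31 + m\right)\right) = -7 + \left(-130 + x\right) \left(31 + 2 m\right)$)
$w{\left(53,M{\left(-5 \right)} \right)} - -13756 = \left(-4037 - 260 \cdot 2 \left(-5\right)^{\frac{3}{2}} + 31 \cdot 53 + 2 \cdot 2 \left(-5\right)^{\frac{3}{2}} \cdot 53\right) - -13756 = \left(-4037 - 260 \cdot 2 \left(- 5 i \sqrt{5}\right) + 1643 + 2 \cdot 2 \left(- 5 i \sqrt{5}\right) 53\right) + 13756 = \left(-4037 - 260 \left(- 10 i \sqrt{5}\right) + 1643 + 2 \left(- 10 i \sqrt{5}\right) 53\right) + 13756 = \left(-4037 + 2600 i \sqrt{5} + 1643 - 1060 i \sqrt{5}\right) + 13756 = \left(-2394 + 1540 i \sqrt{5}\right) + 13756 = 11362 + 1540 i \sqrt{5}$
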